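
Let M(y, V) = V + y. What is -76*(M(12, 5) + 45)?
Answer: -4712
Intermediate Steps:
-76*(M(12, 5) + 45) = -76*((5 + 12) + 45) = -76*(17 + 45) = -76*62 = -4712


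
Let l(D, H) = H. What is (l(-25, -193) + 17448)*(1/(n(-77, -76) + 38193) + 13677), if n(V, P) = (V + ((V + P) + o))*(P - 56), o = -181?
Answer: 4363341787966/18489 ≈ 2.3600e+8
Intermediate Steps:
n(V, P) = (-56 + P)*(-181 + P + 2*V) (n(V, P) = (V + ((V + P) - 181))*(P - 56) = (V + ((P + V) - 181))*(-56 + P) = (V + (-181 + P + V))*(-56 + P) = (-181 + P + 2*V)*(-56 + P) = (-56 + P)*(-181 + P + 2*V))
(l(-25, -193) + 17448)*(1/(n(-77, -76) + 38193) + 13677) = (-193 + 17448)*(1/((10136 + (-76)² - 237*(-76) - 112*(-77) + 2*(-76)*(-77)) + 38193) + 13677) = 17255*(1/((10136 + 5776 + 18012 + 8624 + 11704) + 38193) + 13677) = 17255*(1/(54252 + 38193) + 13677) = 17255*(1/92445 + 13677) = 17255*(1264370266/92445) = 4363341787966/18489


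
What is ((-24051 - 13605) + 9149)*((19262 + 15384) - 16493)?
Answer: -517487571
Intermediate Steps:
((-24051 - 13605) + 9149)*((19262 + 15384) - 16493) = (-37656 + 9149)*(34646 - 16493) = -28507*18153 = -517487571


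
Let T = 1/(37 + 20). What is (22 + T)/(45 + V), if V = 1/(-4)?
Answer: 5020/10203 ≈ 0.49201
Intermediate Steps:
V = -¼ ≈ -0.25000
T = 1/57 ≈ 0.017544
(22 + T)/(45 + V) = (22 + 1/57)/(45 - ¼) = 1255/(57*(179/4)) = (1255/57)*(4/179) = 5020/10203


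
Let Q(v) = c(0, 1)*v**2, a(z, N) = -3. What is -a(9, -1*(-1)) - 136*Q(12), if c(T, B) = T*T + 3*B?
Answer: -58749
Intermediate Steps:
c(T, B) = T**2 + 3*B
Q(v) = 3*v**2 (Q(v) = (0**2 + 3*1)*v**2 = (0 + 3)*v**2 = 3*v**2)
-a(9, -1*(-1)) - 136*Q(12) = -1*(-3) - 408*12**2 = 3 - 408*144 = 3 - 136*432 = 3 - 58752 = -58749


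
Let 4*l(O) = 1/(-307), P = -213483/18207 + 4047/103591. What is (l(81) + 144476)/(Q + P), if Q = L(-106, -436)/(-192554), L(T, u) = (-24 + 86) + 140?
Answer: -10738800779110033060641/868709448683199460 ≈ -12362.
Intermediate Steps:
L(T, u) = 202 (L(T, u) = 62 + 140 = 202)
P = -7347077908/628693779 (P = -213483*1/18207 + 4047*(1/103591) = -71161/6069 + 4047/103591 = -7347077908/628693779 ≈ -11.686)
l(O) = -1/1228 (l(O) = (¼)/(-307) = (¼)*(-1/307) = -1/1228)
Q = -101/96277 (Q = 202/(-192554) = 202*(-1/192554) = -101/96277 ≈ -0.0010491)
(l(81) + 144476)/(Q + P) = (-1/1228 + 144476)/(-101/96277 - 7347077908/628693779) = 177416527/(1228*(-707418117820195/60528750960783)) = (177416527/1228)*(-60528750960783/707418117820195) = -10738800779110033060641/868709448683199460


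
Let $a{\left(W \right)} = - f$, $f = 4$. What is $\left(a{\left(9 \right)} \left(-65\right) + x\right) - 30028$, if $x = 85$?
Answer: $-29683$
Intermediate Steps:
$a{\left(W \right)} = -4$ ($a{\left(W \right)} = \left(-1\right) 4 = -4$)
$\left(a{\left(9 \right)} \left(-65\right) + x\right) - 30028 = \left(\left(-4\right) \left(-65\right) + 85\right) - 30028 = \left(260 + 85\right) - 30028 = 345 - 30028 = -29683$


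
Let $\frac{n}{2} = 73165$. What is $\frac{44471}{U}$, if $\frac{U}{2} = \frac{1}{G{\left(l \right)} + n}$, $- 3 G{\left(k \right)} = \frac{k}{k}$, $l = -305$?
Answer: $\frac{19522279819}{6} \approx 3.2537 \cdot 10^{9}$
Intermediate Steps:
$n = 146330$ ($n = 2 \cdot 73165 = 146330$)
$G{\left(k \right)} = - \frac{1}{3}$ ($G{\left(k \right)} = - \frac{k \frac{1}{k}}{3} = \left(- \frac{1}{3}\right) 1 = - \frac{1}{3}$)
$U = \frac{6}{438989}$ ($U = \frac{2}{- \frac{1}{3} + 146330} = \frac{2}{\frac{438989}{3}} = 2 \cdot \frac{3}{438989} = \frac{6}{438989} \approx 1.3668 \cdot 10^{-5}$)
$\frac{44471}{U} = \frac{44471}{\frac{6}{438989}} = 44471 \cdot \frac{438989}{6} = \frac{19522279819}{6}$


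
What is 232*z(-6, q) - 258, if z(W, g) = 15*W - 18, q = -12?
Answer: -25314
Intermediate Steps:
z(W, g) = -18 + 15*W
232*z(-6, q) - 258 = 232*(-18 + 15*(-6)) - 258 = 232*(-18 - 90) - 258 = 232*(-108) - 258 = -25056 - 258 = -25314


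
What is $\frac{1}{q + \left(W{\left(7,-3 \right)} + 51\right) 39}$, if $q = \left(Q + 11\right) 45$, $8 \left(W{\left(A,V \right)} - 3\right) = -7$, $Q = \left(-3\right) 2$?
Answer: $\frac{8}{18375} \approx 0.00043537$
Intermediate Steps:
$Q = -6$
$W{\left(A,V \right)} = \frac{17}{8}$ ($W{\left(A,V \right)} = 3 + \frac{1}{8} \left(-7\right) = 3 - \frac{7}{8} = \frac{17}{8}$)
$q = 225$ ($q = \left(-6 + 11\right) 45 = 5 \cdot 45 = 225$)
$\frac{1}{q + \left(W{\left(7,-3 \right)} + 51\right) 39} = \frac{1}{225 + \left(\frac{17}{8} + 51\right) 39} = \frac{1}{225 + \frac{425}{8} \cdot 39} = \frac{1}{225 + \frac{16575}{8}} = \frac{1}{\frac{18375}{8}} = \frac{8}{18375}$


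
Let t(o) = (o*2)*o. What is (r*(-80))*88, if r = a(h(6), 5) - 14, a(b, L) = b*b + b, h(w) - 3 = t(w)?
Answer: -40029440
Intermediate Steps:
t(o) = 2*o² (t(o) = (2*o)*o = 2*o²)
h(w) = 3 + 2*w²
a(b, L) = b + b² (a(b, L) = b² + b = b + b²)
r = 5686 (r = (3 + 2*6²)*(1 + (3 + 2*6²)) - 14 = (3 + 2*36)*(1 + (3 + 2*36)) - 14 = (3 + 72)*(1 + (3 + 72)) - 14 = 75*(1 + 75) - 14 = 75*76 - 14 = 5700 - 14 = 5686)
(r*(-80))*88 = (5686*(-80))*88 = -454880*88 = -40029440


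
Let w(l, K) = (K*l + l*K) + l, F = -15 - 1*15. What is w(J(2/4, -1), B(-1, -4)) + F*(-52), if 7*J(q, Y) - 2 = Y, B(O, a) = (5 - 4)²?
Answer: 10923/7 ≈ 1560.4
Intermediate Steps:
B(O, a) = 1 (B(O, a) = 1² = 1)
F = -30 (F = -15 - 15 = -30)
J(q, Y) = 2/7 + Y/7
w(l, K) = l + 2*K*l (w(l, K) = (K*l + K*l) + l = 2*K*l + l = l + 2*K*l)
w(J(2/4, -1), B(-1, -4)) + F*(-52) = (2/7 + (⅐)*(-1))*(1 + 2*1) - 30*(-52) = (2/7 - ⅐)*(1 + 2) + 1560 = (⅐)*3 + 1560 = 3/7 + 1560 = 10923/7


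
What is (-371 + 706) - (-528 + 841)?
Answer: 22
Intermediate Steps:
(-371 + 706) - (-528 + 841) = 335 - 1*313 = 335 - 313 = 22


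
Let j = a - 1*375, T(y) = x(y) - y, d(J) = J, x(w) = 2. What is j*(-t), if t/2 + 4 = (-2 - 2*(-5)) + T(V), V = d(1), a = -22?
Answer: 3970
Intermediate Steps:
V = 1
T(y) = 2 - y
t = 10 (t = -8 + 2*((-2 - 2*(-5)) + (2 - 1*1)) = -8 + 2*((-2 + 10) + (2 - 1)) = -8 + 2*(8 + 1) = -8 + 2*9 = -8 + 18 = 10)
j = -397 (j = -22 - 1*375 = -22 - 375 = -397)
j*(-t) = -(-397)*10 = -397*(-10) = 3970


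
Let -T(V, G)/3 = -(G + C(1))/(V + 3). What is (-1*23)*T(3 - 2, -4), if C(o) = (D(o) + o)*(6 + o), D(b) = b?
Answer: -345/2 ≈ -172.50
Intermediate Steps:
C(o) = 2*o*(6 + o) (C(o) = (o + o)*(6 + o) = (2*o)*(6 + o) = 2*o*(6 + o))
T(V, G) = 3*(14 + G)/(3 + V) (T(V, G) = -(-3)*(G + 2*1*(6 + 1))/(V + 3) = -(-3)*(G + 2*1*7)/(3 + V) = -(-3)*(G + 14)/(3 + V) = -(-3)*(14 + G)/(3 + V) = 3*(14 + G)/(3 + V))
(-1*23)*T(3 - 2, -4) = (-1*23)*(3*(14 - 4)/(3 + (3 - 2))) = -69*10/(3 + 1) = -69*10/4 = -23*15/2 = -345/2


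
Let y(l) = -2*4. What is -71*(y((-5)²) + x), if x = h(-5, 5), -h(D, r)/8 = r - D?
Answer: 6248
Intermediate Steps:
h(D, r) = -8*r + 8*D (h(D, r) = -8*(r - D) = -8*r + 8*D)
x = -80 (x = -8*5 + 8*(-5) = -40 - 40 = -80)
y(l) = -8
-71*(y((-5)²) + x) = -71*(-8 - 80) = -71*(-88) = 6248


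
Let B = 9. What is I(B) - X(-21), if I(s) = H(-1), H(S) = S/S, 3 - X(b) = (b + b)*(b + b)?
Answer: 1762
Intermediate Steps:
X(b) = 3 - 4*b² (X(b) = 3 - (b + b)*(b + b) = 3 - 2*b*2*b = 3 - 4*b²)
H(S) = 1
I(s) = 1
I(B) - X(-21) = 1 - (3 - 4*(-21)²) = 1 - (3 - 4*441) = 1 - (3 - 1764) = 1 - 1*(-1761) = 1 + 1761 = 1762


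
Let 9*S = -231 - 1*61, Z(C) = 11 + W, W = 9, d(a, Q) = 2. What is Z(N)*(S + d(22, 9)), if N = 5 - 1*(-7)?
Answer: -5480/9 ≈ -608.89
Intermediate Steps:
N = 12 (N = 5 + 7 = 12)
Z(C) = 20 (Z(C) = 11 + 9 = 20)
S = -292/9 (S = (-231 - 1*61)/9 = (-231 - 61)/9 = (⅑)*(-292) = -292/9 ≈ -32.444)
Z(N)*(S + d(22, 9)) = 20*(-292/9 + 2) = 20*(-274/9) = -5480/9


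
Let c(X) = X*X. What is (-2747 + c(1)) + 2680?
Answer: -66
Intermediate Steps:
c(X) = X²
(-2747 + c(1)) + 2680 = (-2747 + 1²) + 2680 = (-2747 + 1) + 2680 = -2746 + 2680 = -66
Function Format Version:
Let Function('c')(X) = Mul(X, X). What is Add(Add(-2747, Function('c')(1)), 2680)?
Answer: -66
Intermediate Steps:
Function('c')(X) = Pow(X, 2)
Add(Add(-2747, Function('c')(1)), 2680) = Add(Add(-2747, Pow(1, 2)), 2680) = Add(Add(-2747, 1), 2680) = Add(-2746, 2680) = -66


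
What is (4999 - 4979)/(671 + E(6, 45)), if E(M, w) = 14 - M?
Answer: 20/679 ≈ 0.029455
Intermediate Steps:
(4999 - 4979)/(671 + E(6, 45)) = (4999 - 4979)/(671 + (14 - 1*6)) = 20/(671 + (14 - 6)) = 20/(671 + 8) = 20/679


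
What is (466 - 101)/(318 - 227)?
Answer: 365/91 ≈ 4.0110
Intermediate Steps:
(466 - 101)/(318 - 227) = 365/91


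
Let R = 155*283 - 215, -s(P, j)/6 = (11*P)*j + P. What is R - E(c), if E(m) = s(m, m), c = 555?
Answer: 20376630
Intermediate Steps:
s(P, j) = -6*P - 66*P*j (s(P, j) = -6*((11*P)*j + P) = -6*(11*P*j + P) = -6*(P + 11*P*j) = -6*P - 66*P*j)
E(m) = -6*m*(1 + 11*m)
R = 43650 (R = 43865 - 215 = 43650)
R - E(c) = 43650 - (-6)*555*(1 + 11*555) = 43650 - (-6)*555*(1 + 6105) = 43650 - (-6)*555*6106 = 43650 - 1*(-20332980) = 43650 + 20332980 = 20376630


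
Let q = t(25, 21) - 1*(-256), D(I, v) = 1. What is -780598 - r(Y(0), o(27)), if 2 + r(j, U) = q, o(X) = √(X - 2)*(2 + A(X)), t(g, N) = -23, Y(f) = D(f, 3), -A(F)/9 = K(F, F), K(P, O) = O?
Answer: -780829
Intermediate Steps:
A(F) = -9*F
Y(f) = 1
o(X) = √(-2 + X)*(2 - 9*X) (o(X) = √(X - 2)*(2 - 9*X) = √(-2 + X)*(2 - 9*X))
q = 233 (q = -23 - 1*(-256) = -23 + 256 = 233)
r(j, U) = 231 (r(j, U) = -2 + 233 = 231)
-780598 - r(Y(0), o(27)) = -780598 - 1*231 = -780598 - 231 = -780829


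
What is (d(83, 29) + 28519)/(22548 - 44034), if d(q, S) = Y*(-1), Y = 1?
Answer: -4753/3581 ≈ -1.3273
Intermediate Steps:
d(q, S) = -1 (d(q, S) = 1*(-1) = -1)
(d(83, 29) + 28519)/(22548 - 44034) = (-1 + 28519)/(22548 - 44034) = 28518/(-21486) = 28518*(-1/21486) = -4753/3581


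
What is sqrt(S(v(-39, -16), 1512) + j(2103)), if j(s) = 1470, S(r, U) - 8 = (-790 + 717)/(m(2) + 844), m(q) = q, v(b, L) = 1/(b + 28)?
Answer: sqrt(117529610)/282 ≈ 38.444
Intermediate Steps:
v(b, L) = 1/(28 + b)
S(r, U) = 6695/846 (S(r, U) = 8 + (-790 + 717)/(2 + 844) = 8 - 73/846 = 6695/846)
sqrt(S(v(-39, -16), 1512) + j(2103)) = sqrt(6695/846 + 1470) = sqrt(1250315/846) = sqrt(117529610)/282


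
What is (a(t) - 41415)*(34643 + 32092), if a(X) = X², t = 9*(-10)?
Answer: -2223276525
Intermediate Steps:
t = -90
(a(t) - 41415)*(34643 + 32092) = ((-90)² - 41415)*(34643 + 32092) = (8100 - 41415)*66735 = -33315*66735 = -2223276525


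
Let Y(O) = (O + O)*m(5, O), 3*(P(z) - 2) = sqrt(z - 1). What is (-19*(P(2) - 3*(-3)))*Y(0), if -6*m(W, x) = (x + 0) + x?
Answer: 0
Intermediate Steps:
m(W, x) = -x/3 (m(W, x) = -((x + 0) + x)/6 = -(x + x)/6 = -x/3)
P(z) = 2 + sqrt(-1 + z)/3 (P(z) = 2 + sqrt(z - 1)/3 = 2 + sqrt(-1 + z)/3)
Y(O) = -2*O**2/3 (Y(O) = (O + O)*(-O/3) = (2*O)*(-O/3) = -2*O**2/3)
(-19*(P(2) - 3*(-3)))*Y(0) = (-19*((2 + sqrt(-1 + 2)/3) - 3*(-3)))*(-2/3*0**2) = (-19*((2 + sqrt(1)/3) + 9))*(-2/3*0) = -19*((2 + (1/3)*1) + 9)*0 = -19*((2 + 1/3) + 9)*0 = -19*(7/3 + 9)*0 = -19*34/3*0 = -646/3*0 = 0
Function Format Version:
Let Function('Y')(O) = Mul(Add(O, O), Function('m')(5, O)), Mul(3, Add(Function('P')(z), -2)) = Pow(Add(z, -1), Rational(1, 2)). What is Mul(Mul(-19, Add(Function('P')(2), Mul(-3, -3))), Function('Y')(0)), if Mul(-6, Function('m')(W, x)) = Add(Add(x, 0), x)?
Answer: 0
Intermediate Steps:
Function('m')(W, x) = Mul(Rational(-1, 3), x) (Function('m')(W, x) = Mul(Rational(-1, 6), Add(Add(x, 0), x)) = Mul(Rational(-1, 6), Add(x, x)) = Mul(Rational(-1, 6), Mul(2, x)) = Mul(Rational(-1, 3), x))
Function('P')(z) = Add(2, Mul(Rational(1, 3), Pow(Add(-1, z), Rational(1, 2)))) (Function('P')(z) = Add(2, Mul(Rational(1, 3), Pow(Add(z, -1), Rational(1, 2)))) = Add(2, Mul(Rational(1, 3), Pow(Add(-1, z), Rational(1, 2)))))
Function('Y')(O) = Mul(Rational(-2, 3), Pow(O, 2)) (Function('Y')(O) = Mul(Add(O, O), Mul(Rational(-1, 3), O)) = Mul(Mul(2, O), Mul(Rational(-1, 3), O)) = Mul(Rational(-2, 3), Pow(O, 2)))
Mul(Mul(-19, Add(Function('P')(2), Mul(-3, -3))), Function('Y')(0)) = Mul(Mul(-19, Add(Add(2, Mul(Rational(1, 3), Pow(Add(-1, 2), Rational(1, 2)))), Mul(-3, -3))), Mul(Rational(-2, 3), Pow(0, 2))) = Mul(Mul(-19, Add(Add(2, Mul(Rational(1, 3), Pow(1, Rational(1, 2)))), 9)), Mul(Rational(-2, 3), 0)) = Mul(Mul(-19, Add(Add(2, Mul(Rational(1, 3), 1)), 9)), 0) = Mul(Mul(-19, Add(Add(2, Rational(1, 3)), 9)), 0) = Mul(Mul(-19, Add(Rational(7, 3), 9)), 0) = Mul(Mul(-19, Rational(34, 3)), 0) = Mul(Rational(-646, 3), 0) = 0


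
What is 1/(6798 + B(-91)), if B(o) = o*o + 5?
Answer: 1/15084 ≈ 6.6295e-5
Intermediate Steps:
B(o) = 5 + o**2 (B(o) = o**2 + 5 = 5 + o**2)
1/(6798 + B(-91)) = 1/(6798 + (5 + (-91)**2)) = 1/(6798 + (5 + 8281)) = 1/(6798 + 8286) = 1/15084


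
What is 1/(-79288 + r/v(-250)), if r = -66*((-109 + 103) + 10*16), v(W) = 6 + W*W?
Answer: -31253/2477992946 ≈ -1.2612e-5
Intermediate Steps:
v(W) = 6 + W**2
r = -10164 (r = -66*(-6 + 160) = -66*154 = -10164)
1/(-79288 + r/v(-250)) = 1/(-79288 - 10164/(6 + (-250)**2)) = 1/(-79288 - 10164/(6 + 62500)) = 1/(-79288 - 10164/62506) = 1/(-79288 - 10164*1/62506) = 1/(-79288 - 5082/31253) = 1/(-2477992946/31253) = -31253/2477992946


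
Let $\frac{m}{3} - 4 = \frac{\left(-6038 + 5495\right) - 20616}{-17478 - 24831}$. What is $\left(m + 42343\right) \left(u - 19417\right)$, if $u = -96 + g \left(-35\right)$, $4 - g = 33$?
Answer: $- \frac{1227761020728}{1567} \approx -7.8351 \cdot 10^{8}$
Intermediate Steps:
$g = -29$ ($g = 4 - 33 = -29$)
$u = 919$ ($u = -96 - -1015 = -96 + 1015 = 919$)
$m = \frac{21155}{1567}$ ($m = 12 + 3 \frac{\left(-6038 + 5495\right) - 20616}{-17478 - 24831} = 12 + 3 \frac{-543 - 20616}{-42309} = 12 + 3 \left(\left(-21159\right) \left(- \frac{1}{42309}\right)\right) = 12 + 3 \cdot \frac{2351}{4701} = 12 + \frac{2351}{1567} = \frac{21155}{1567} \approx 13.5$)
$\left(m + 42343\right) \left(u - 19417\right) = \left(\frac{21155}{1567} + 42343\right) \left(919 - 19417\right) = \frac{66372636}{1567} \left(-18498\right) = - \frac{1227761020728}{1567}$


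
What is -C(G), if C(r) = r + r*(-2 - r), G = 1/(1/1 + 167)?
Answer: 169/28224 ≈ 0.0059878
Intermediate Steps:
G = 1/168 (G = 1/(1 + 167) = 1/168 ≈ 0.0059524)
-C(G) = -(-1)*(1 + 1/168)/168 = -(-1)*169/(168*168) = -1*(-169/28224) = 169/28224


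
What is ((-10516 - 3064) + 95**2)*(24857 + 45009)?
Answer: -318239630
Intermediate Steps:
((-10516 - 3064) + 95**2)*(24857 + 45009) = (-13580 + 9025)*69866 = -4555*69866 = -318239630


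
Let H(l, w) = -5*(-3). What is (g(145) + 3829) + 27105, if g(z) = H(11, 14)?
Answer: 30949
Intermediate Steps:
H(l, w) = 15
g(z) = 15
(g(145) + 3829) + 27105 = (15 + 3829) + 27105 = 3844 + 27105 = 30949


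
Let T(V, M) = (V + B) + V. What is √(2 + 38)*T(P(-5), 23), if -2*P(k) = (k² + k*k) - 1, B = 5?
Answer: -88*√10 ≈ -278.28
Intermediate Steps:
P(k) = ½ - k² (P(k) = -((k² + k*k) - 1)/2 = -((k² + k²) - 1)/2 = -(2*k² - 1)/2 = -(-1 + 2*k²)/2 = ½ - k²)
T(V, M) = 5 + 2*V (T(V, M) = (V + 5) + V = (5 + V) + V = 5 + 2*V)
√(2 + 38)*T(P(-5), 23) = √(2 + 38)*(5 + 2*(½ - 1*(-5)²)) = √40*(5 + 2*(½ - 1*25)) = (2*√10)*(5 + 2*(½ - 25)) = (2*√10)*(5 + 2*(-49/2)) = (2*√10)*(5 - 49) = (2*√10)*(-44) = -88*√10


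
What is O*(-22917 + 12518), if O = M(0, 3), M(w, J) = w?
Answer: 0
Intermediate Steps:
O = 0
O*(-22917 + 12518) = 0*(-22917 + 12518) = 0*(-10399) = 0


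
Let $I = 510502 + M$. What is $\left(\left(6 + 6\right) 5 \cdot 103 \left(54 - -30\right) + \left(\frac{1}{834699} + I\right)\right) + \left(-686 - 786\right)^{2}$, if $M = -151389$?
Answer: $\frac{2541672644884}{834699} \approx 3.045 \cdot 10^{6}$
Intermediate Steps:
$I = 359113$ ($I = 510502 - 151389 = 359113$)
$\left(\left(6 + 6\right) 5 \cdot 103 \left(54 - -30\right) + \left(\frac{1}{834699} + I\right)\right) + \left(-686 - 786\right)^{2} = \left(\left(6 + 6\right) 5 \cdot 103 \left(54 - -30\right) + \left(\frac{1}{834699} + 359113\right)\right) + \left(-686 - 786\right)^{2} = \left(12 \cdot 5 \cdot 103 \left(54 + 30\right) + \left(\frac{1}{834699} + 359113\right)\right) + \left(-1472\right)^{2} = \left(60 \cdot 103 \cdot 84 + \frac{299751261988}{834699}\right) + 2166784 = \left(6180 \cdot 84 + \frac{299751261988}{834699}\right) + 2166784 = \left(519120 + \frac{299751261988}{834699}\right) + 2166784 = \frac{733060206868}{834699} + 2166784 = \frac{2541672644884}{834699}$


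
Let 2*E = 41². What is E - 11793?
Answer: -21905/2 ≈ -10953.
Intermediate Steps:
E = 1681/2 (E = (½)*41² = (½)*1681 = 1681/2 ≈ 840.50)
E - 11793 = 1681/2 - 11793 = -21905/2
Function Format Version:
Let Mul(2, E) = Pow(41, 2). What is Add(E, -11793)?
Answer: Rational(-21905, 2) ≈ -10953.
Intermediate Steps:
E = Rational(1681, 2) (E = Mul(Rational(1, 2), Pow(41, 2)) = Mul(Rational(1, 2), 1681) = Rational(1681, 2) ≈ 840.50)
Add(E, -11793) = Add(Rational(1681, 2), -11793) = Rational(-21905, 2)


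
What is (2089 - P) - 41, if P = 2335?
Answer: -287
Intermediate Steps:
(2089 - P) - 41 = (2089 - 1*2335) - 41 = (2089 - 2335) - 41 = -246 - 41 = -287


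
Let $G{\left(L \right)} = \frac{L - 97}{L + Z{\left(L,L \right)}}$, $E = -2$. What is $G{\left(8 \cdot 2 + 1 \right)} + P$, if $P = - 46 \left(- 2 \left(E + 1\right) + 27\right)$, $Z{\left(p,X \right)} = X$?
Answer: $- \frac{22718}{17} \approx -1336.4$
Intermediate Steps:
$P = -1334$ ($P = - 46 \left(- 2 \left(-2 + 1\right) + 27\right) = - 46 \left(\left(-2\right) \left(-1\right) + 27\right) = - 46 \left(2 + 27\right) = \left(-46\right) 29 = -1334$)
$G{\left(L \right)} = \frac{-97 + L}{2 L}$ ($G{\left(L \right)} = \frac{L - 97}{L + L} = \frac{-97 + L}{2 L}$)
$G{\left(8 \cdot 2 + 1 \right)} + P = \frac{-97 + \left(8 \cdot 2 + 1\right)}{2 \left(8 \cdot 2 + 1\right)} - 1334 = \frac{-97 + \left(16 + 1\right)}{2 \left(16 + 1\right)} - 1334 = \frac{-97 + 17}{2 \cdot 17} - 1334 = \frac{1}{2} \cdot \frac{1}{17} \left(-80\right) - 1334 = - \frac{40}{17} - 1334 = - \frac{22718}{17}$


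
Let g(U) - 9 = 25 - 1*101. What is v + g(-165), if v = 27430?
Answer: 27363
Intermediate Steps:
g(U) = -67 (g(U) = 9 + (25 - 1*101) = 9 + (25 - 101) = 9 - 76 = -67)
v + g(-165) = 27430 - 67 = 27363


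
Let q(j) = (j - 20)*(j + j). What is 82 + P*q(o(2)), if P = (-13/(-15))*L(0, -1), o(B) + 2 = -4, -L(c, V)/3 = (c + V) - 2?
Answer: 12578/5 ≈ 2515.6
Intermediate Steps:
L(c, V) = 6 - 3*V - 3*c (L(c, V) = -3*((c + V) - 2) = -3*((V + c) - 2) = -3*(-2 + V + c) = 6 - 3*V - 3*c)
o(B) = -6 (o(B) = -2 - 4 = -6)
q(j) = 2*j*(-20 + j) (q(j) = (-20 + j)*(2*j) = 2*j*(-20 + j))
P = 39/5 (P = (-13/(-15))*(6 - 3*(-1) - 3*0) = (-13*(-1/15))*(6 + 3 + 0) = (13/15)*9 = 39/5 ≈ 7.8000)
82 + P*q(o(2)) = 82 + 39*(2*(-6)*(-20 - 6))/5 = 82 + 39*(2*(-6)*(-26))/5 = 82 + (39/5)*312 = 82 + 12168/5 = 12578/5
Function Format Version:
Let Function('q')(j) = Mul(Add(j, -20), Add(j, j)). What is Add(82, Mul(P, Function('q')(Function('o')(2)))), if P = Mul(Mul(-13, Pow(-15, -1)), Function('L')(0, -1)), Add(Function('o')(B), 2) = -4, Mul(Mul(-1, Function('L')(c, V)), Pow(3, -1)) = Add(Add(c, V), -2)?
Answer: Rational(12578, 5) ≈ 2515.6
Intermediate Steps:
Function('L')(c, V) = Add(6, Mul(-3, V), Mul(-3, c)) (Function('L')(c, V) = Mul(-3, Add(Add(c, V), -2)) = Mul(-3, Add(Add(V, c), -2)) = Mul(-3, Add(-2, V, c)) = Add(6, Mul(-3, V), Mul(-3, c)))
Function('o')(B) = -6 (Function('o')(B) = Add(-2, -4) = -6)
Function('q')(j) = Mul(2, j, Add(-20, j)) (Function('q')(j) = Mul(Add(-20, j), Mul(2, j)) = Mul(2, j, Add(-20, j)))
P = Rational(39, 5) (P = Mul(Mul(-13, Pow(-15, -1)), Add(6, Mul(-3, -1), Mul(-3, 0))) = Mul(Mul(-13, Rational(-1, 15)), Add(6, 3, 0)) = Mul(Rational(13, 15), 9) = Rational(39, 5) ≈ 7.8000)
Add(82, Mul(P, Function('q')(Function('o')(2)))) = Add(82, Mul(Rational(39, 5), Mul(2, -6, Add(-20, -6)))) = Add(82, Mul(Rational(39, 5), Mul(2, -6, -26))) = Add(82, Mul(Rational(39, 5), 312)) = Add(82, Rational(12168, 5)) = Rational(12578, 5)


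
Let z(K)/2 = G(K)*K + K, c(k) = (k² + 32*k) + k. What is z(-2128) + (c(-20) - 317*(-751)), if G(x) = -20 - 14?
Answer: 378255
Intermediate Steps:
G(x) = -34
c(k) = k² + 33*k
z(K) = -66*K (z(K) = 2*(-34*K + K) = 2*(-33*K) = -66*K)
z(-2128) + (c(-20) - 317*(-751)) = -66*(-2128) + (-20*(33 - 20) - 317*(-751)) = 140448 + (-20*13 + 238067) = 140448 + (-260 + 238067) = 140448 + 237807 = 378255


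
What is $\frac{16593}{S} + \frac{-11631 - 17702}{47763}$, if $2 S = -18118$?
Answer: $- \frac{1058259106}{432685017} \approx -2.4458$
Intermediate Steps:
$S = -9059$ ($S = \frac{1}{2} \left(-18118\right) = -9059$)
$\frac{16593}{S} + \frac{-11631 - 17702}{47763} = \frac{16593}{-9059} + \frac{-11631 - 17702}{47763} = 16593 \left(- \frac{1}{9059}\right) - \frac{29333}{47763} = - \frac{16593}{9059} - \frac{29333}{47763} = - \frac{1058259106}{432685017}$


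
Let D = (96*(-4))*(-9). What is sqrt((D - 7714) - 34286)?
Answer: 4*I*sqrt(2409) ≈ 196.33*I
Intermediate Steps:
D = 3456 (D = -384*(-9) = 3456)
sqrt((D - 7714) - 34286) = sqrt((3456 - 7714) - 34286) = sqrt(-4258 - 34286) = sqrt(-38544) = 4*I*sqrt(2409)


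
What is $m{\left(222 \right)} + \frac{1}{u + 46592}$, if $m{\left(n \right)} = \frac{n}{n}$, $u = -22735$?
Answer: $\frac{23858}{23857} \approx 1.0$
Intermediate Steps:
$m{\left(n \right)} = 1$
$m{\left(222 \right)} + \frac{1}{u + 46592} = 1 + \frac{1}{-22735 + 46592} = 1 + \frac{1}{23857} = \frac{23858}{23857}$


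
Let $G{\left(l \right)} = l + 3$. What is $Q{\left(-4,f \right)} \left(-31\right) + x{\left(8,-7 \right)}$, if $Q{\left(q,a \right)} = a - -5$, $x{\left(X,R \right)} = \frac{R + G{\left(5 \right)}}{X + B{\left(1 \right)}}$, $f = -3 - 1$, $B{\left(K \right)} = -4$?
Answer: $- \frac{123}{4} \approx -30.75$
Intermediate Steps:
$G{\left(l \right)} = 3 + l$
$f = -4$
$x{\left(X,R \right)} = \frac{8 + R}{-4 + X}$ ($x{\left(X,R \right)} = \frac{R + \left(3 + 5\right)}{X - 4} = \frac{R + 8}{-4 + X} = \frac{8 + R}{-4 + X}$)
$Q{\left(q,a \right)} = 5 + a$ ($Q{\left(q,a \right)} = a + 5 = 5 + a$)
$Q{\left(-4,f \right)} \left(-31\right) + x{\left(8,-7 \right)} = \left(5 - 4\right) \left(-31\right) + \frac{8 - 7}{-4 + 8} = 1 \left(-31\right) + \frac{1}{4} \cdot 1 = -31 + \frac{1}{4} \cdot 1 = -31 + \frac{1}{4} = - \frac{123}{4}$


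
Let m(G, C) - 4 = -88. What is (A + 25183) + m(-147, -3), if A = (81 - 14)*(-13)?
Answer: 24228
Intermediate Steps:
m(G, C) = -84 (m(G, C) = 4 - 88 = -84)
A = -871 (A = 67*(-13) = -871)
(A + 25183) + m(-147, -3) = (-871 + 25183) - 84 = 24312 - 84 = 24228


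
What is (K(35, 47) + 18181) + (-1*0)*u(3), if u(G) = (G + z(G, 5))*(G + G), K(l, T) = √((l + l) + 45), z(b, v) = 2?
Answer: 18181 + √115 ≈ 18192.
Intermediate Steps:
K(l, T) = √(45 + 2*l) (K(l, T) = √(2*l + 45) = √(45 + 2*l))
u(G) = 2*G*(2 + G) (u(G) = (G + 2)*(G + G) = (2 + G)*(2*G) = 2*G*(2 + G))
(K(35, 47) + 18181) + (-1*0)*u(3) = (√(45 + 2*35) + 18181) + (-1*0)*(2*3*(2 + 3)) = (√(45 + 70) + 18181) + 0*(2*3*5) = (√115 + 18181) + 0*30 = (18181 + √115) + 0 = 18181 + √115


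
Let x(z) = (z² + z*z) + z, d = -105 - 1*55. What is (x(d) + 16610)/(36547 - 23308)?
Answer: 22550/4413 ≈ 5.1099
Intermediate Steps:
d = -160 (d = -105 - 55 = -160)
x(z) = z + 2*z² (x(z) = (z² + z²) + z = 2*z² + z = z + 2*z²)
(x(d) + 16610)/(36547 - 23308) = (-160*(1 + 2*(-160)) + 16610)/(36547 - 23308) = (-160*(1 - 320) + 16610)/13239 = (-160*(-319) + 16610)*(1/13239) = (51040 + 16610)*(1/13239) = 67650*(1/13239) = 22550/4413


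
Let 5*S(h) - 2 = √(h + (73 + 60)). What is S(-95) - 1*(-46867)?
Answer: 234337/5 + √38/5 ≈ 46869.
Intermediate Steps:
S(h) = ⅖ + √(133 + h)/5 (S(h) = ⅖ + √(h + (73 + 60))/5 = ⅖ + √(h + 133)/5 = ⅖ + √(133 + h)/5)
S(-95) - 1*(-46867) = (⅖ + √(133 - 95)/5) - 1*(-46867) = (⅖ + √38/5) + 46867 = 234337/5 + √38/5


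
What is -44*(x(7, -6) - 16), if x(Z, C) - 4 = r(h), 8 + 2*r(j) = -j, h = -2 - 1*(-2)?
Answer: 704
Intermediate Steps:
h = 0 (h = -2 + 2 = 0)
r(j) = -4 - j/2 (r(j) = -4 + (-j)/2 = -4 - j/2)
x(Z, C) = 0 (x(Z, C) = 4 + (-4 - 1/2*0) = 4 + (-4 + 0) = 4 - 4 = 0)
-44*(x(7, -6) - 16) = -44*(0 - 16) = -44*(-16) = 704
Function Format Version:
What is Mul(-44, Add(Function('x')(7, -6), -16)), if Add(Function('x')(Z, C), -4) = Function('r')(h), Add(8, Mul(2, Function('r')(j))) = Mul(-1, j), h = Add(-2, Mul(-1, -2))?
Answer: 704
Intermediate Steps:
h = 0 (h = Add(-2, 2) = 0)
Function('r')(j) = Add(-4, Mul(Rational(-1, 2), j)) (Function('r')(j) = Add(-4, Mul(Rational(1, 2), Mul(-1, j))) = Add(-4, Mul(Rational(-1, 2), j)))
Function('x')(Z, C) = 0 (Function('x')(Z, C) = Add(4, Add(-4, Mul(Rational(-1, 2), 0))) = Add(4, Add(-4, 0)) = Add(4, -4) = 0)
Mul(-44, Add(Function('x')(7, -6), -16)) = Mul(-44, Add(0, -16)) = Mul(-44, -16) = 704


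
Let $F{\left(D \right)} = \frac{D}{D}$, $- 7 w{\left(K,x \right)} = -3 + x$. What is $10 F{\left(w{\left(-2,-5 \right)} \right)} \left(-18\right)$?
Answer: $-180$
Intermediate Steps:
$w{\left(K,x \right)} = \frac{3}{7} - \frac{x}{7}$ ($w{\left(K,x \right)} = - \frac{-3 + x}{7} = \frac{3}{7} - \frac{x}{7}$)
$F{\left(D \right)} = 1$
$10 F{\left(w{\left(-2,-5 \right)} \right)} \left(-18\right) = 10 \cdot 1 \left(-18\right) = 10 \left(-18\right) = -180$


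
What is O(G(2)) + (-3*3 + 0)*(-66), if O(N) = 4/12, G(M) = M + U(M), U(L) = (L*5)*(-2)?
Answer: 1783/3 ≈ 594.33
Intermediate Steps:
U(L) = -10*L (U(L) = (5*L)*(-2) = -10*L)
G(M) = -9*M (G(M) = M - 10*M = -9*M)
O(N) = ⅓ (O(N) = 4*(1/12) = ⅓)
O(G(2)) + (-3*3 + 0)*(-66) = ⅓ + (-3*3 + 0)*(-66) = ⅓ + (-9 + 0)*(-66) = ⅓ - 9*(-66) = ⅓ + 594 = 1783/3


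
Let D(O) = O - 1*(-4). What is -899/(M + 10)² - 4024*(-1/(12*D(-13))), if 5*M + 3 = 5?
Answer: -3327049/73008 ≈ -45.571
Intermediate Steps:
D(O) = 4 + O (D(O) = O + 4 = 4 + O)
M = ⅖ (M = -⅗ + (⅕)*5 = -⅗ + 1 = ⅖ ≈ 0.40000)
-899/(M + 10)² - 4024*(-1/(12*D(-13))) = -899/(⅖ + 10)² - 4024*(-1/(12*(4 - 13))) = -899/((52/5)²) - 4024/((-9*(-12))) = -899/2704/25 - 4024/108 = -899*25/2704 - 4024*1/108 = -22475/2704 - 1006/27 = -3327049/73008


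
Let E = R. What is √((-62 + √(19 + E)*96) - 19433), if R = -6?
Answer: √(-19495 + 96*√13) ≈ 138.38*I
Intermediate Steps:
E = -6
√((-62 + √(19 + E)*96) - 19433) = √((-62 + √(19 - 6)*96) - 19433) = √((-62 + √13*96) - 19433) = √((-62 + 96*√13) - 19433) = √(-19495 + 96*√13)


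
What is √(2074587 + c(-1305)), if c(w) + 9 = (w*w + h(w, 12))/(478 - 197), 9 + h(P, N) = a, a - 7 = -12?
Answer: √164289299549/281 ≈ 1442.4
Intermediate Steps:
a = -5 (a = 7 - 12 = -5)
h(P, N) = -14 (h(P, N) = -9 - 5 = -14)
c(w) = -2543/281 + w²/281 (c(w) = -9 + (w*w - 14)/(478 - 197) = -9 + (w² - 14)/281 = -9 + (-14 + w²)*(1/281) = -9 + (-14/281 + w²/281) = -2543/281 + w²/281)
√(2074587 + c(-1305)) = √(2074587 + (-2543/281 + (1/281)*(-1305)²)) = √(2074587 + (-2543/281 + (1/281)*1703025)) = √(2074587 + (-2543/281 + 1703025/281)) = √(2074587 + 1700482/281) = √(584659429/281) = √164289299549/281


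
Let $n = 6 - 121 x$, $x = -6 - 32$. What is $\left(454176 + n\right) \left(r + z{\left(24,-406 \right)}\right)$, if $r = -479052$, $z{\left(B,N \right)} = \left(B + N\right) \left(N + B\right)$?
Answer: $-152832463840$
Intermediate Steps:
$z{\left(B,N \right)} = \left(B + N\right)^{2}$ ($z{\left(B,N \right)} = \left(B + N\right) \left(B + N\right) = \left(B + N\right)^{2}$)
$x = -38$ ($x = -6 - 32 = -38$)
$n = 4604$ ($n = 6 - -4598 = 6 + 4598 = 4604$)
$\left(454176 + n\right) \left(r + z{\left(24,-406 \right)}\right) = \left(454176 + 4604\right) \left(-479052 + \left(24 - 406\right)^{2}\right) = 458780 \left(-479052 + \left(-382\right)^{2}\right) = 458780 \left(-479052 + 145924\right) = 458780 \left(-333128\right) = -152832463840$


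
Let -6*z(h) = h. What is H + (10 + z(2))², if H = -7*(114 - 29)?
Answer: -4514/9 ≈ -501.56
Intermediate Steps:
z(h) = -h/6
H = -595 (H = -7*85 = -595)
H + (10 + z(2))² = -595 + (10 - ⅙*2)² = -595 + (10 - ⅓)² = -595 + (29/3)² = -595 + 841/9 = -4514/9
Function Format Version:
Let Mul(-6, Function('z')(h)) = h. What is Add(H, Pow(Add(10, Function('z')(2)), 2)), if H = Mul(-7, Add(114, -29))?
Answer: Rational(-4514, 9) ≈ -501.56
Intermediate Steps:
Function('z')(h) = Mul(Rational(-1, 6), h)
H = -595 (H = Mul(-7, 85) = -595)
Add(H, Pow(Add(10, Function('z')(2)), 2)) = Add(-595, Pow(Add(10, Mul(Rational(-1, 6), 2)), 2)) = Add(-595, Pow(Add(10, Rational(-1, 3)), 2)) = Add(-595, Pow(Rational(29, 3), 2)) = Add(-595, Rational(841, 9)) = Rational(-4514, 9)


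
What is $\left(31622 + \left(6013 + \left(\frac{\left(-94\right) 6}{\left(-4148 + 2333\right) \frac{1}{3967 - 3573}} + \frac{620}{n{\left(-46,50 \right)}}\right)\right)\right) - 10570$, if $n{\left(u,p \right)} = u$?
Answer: $\frac{378125581}{13915} \approx 27174.0$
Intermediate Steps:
$\left(31622 + \left(6013 + \left(\frac{\left(-94\right) 6}{\left(-4148 + 2333\right) \frac{1}{3967 - 3573}} + \frac{620}{n{\left(-46,50 \right)}}\right)\right)\right) - 10570 = \left(31622 + \left(6013 + \left(\frac{\left(-94\right) 6}{\left(-4148 + 2333\right) \frac{1}{3967 - 3573}} + \frac{620}{-46}\right)\right)\right) - 10570 = \left(31622 + \left(6013 - \left(\frac{310}{23} + \frac{564}{\left(-1815\right) \frac{1}{394}}\right)\right)\right) - 10570 = \left(31622 + \left(6013 - \left(\frac{310}{23} + \frac{564}{- \frac{1815}{394}}\right)\right)\right) - 10570 = \left(31622 + \left(6013 - - \frac{1516106}{13915}\right)\right) - 10570 = \left(31622 + \left(6013 + \left(\frac{74072}{605} - \frac{310}{23}\right)\right)\right) - 10570 = \left(31622 + \left(6013 + \frac{1516106}{13915}\right)\right) - 10570 = \left(31622 + \frac{85187001}{13915}\right) - 10570 = \frac{525207131}{13915} - 10570 = \frac{378125581}{13915}$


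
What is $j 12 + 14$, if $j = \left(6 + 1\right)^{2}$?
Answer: $602$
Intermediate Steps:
$j = 49$ ($j = 7^{2} = 49$)
$j 12 + 14 = 49 \cdot 12 + 14 = 588 + 14 = 602$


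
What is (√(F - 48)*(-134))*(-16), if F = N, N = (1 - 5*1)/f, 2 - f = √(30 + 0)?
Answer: 4288*√(25 - 12*√30)/√(-2 + √30) ≈ 14675.0*I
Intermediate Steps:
f = 2 - √30 (f = 2 - √(30 + 0) = 2 - √30 ≈ -3.4772)
N = -4/(2 - √30) (N = (1 - 5*1)/(2 - √30) = (1 - 5)/(2 - √30) = -4/(2 - √30) ≈ 1.1503)
F = 4/13 + 2*√30/13 ≈ 1.1503
(√(F - 48)*(-134))*(-16) = (√((4/13 + 2*√30/13) - 48)*(-134))*(-16) = (√(-620/13 + 2*√30/13)*(-134))*(-16) = -134*√(-620/13 + 2*√30/13)*(-16) = 2144*√(-620/13 + 2*√30/13)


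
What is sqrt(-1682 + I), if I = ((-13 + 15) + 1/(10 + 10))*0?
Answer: 29*I*sqrt(2) ≈ 41.012*I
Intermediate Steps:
I = 0 (I = (2 + 1/20)*0 = (41/20)*0 = 0)
sqrt(-1682 + I) = sqrt(-1682 + 0) = sqrt(-1682) = 29*I*sqrt(2)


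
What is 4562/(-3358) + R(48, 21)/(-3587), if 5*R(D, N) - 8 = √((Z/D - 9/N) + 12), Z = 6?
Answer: -40923167/30112865 - √9170/502180 ≈ -1.3592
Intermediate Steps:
R(D, N) = 8/5 + √(12 - 9/N + 6/D)/5 (R(D, N) = 8/5 + √((6/D - 9/N) + 12)/5 = 8/5 + √((-9/N + 6/D) + 12)/5 = 8/5 + √(12 - 9/N + 6/D)/5)
4562/(-3358) + R(48, 21)/(-3587) = 4562/(-3358) + (8/5 + √(12 - 9/21 + 6/48)/5)/(-3587) = 4562*(-1/3358) + (8/5 + √(12 - 9*1/21 + 6*(1/48))/5)*(-1/3587) = -2281/1679 + (8/5 + √(12 - 3/7 + ⅛)/5)*(-1/3587) = -2281/1679 + (8/5 + √(655/56)/5)*(-1/3587) = -2281/1679 + (8/5 + (√9170/28)/5)*(-1/3587) = -2281/1679 + (8/5 + √9170/140)*(-1/3587) = -2281/1679 + (-8/17935 - √9170/502180) = -40923167/30112865 - √9170/502180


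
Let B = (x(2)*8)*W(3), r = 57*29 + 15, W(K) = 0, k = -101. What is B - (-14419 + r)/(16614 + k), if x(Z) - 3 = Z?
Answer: 12751/16513 ≈ 0.77218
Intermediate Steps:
x(Z) = 3 + Z
r = 1668 (r = 1653 + 15 = 1668)
B = 0 (B = ((3 + 2)*8)*0 = (5*8)*0 = 40*0 = 0)
B - (-14419 + r)/(16614 + k) = 0 - (-14419 + 1668)/(16614 - 101) = 0 - (-12751)/16513 = 0 - 1*(-12751/16513) = 0 + 12751/16513 = 12751/16513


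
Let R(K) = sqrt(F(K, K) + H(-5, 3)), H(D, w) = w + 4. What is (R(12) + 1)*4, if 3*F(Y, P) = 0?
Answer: 4 + 4*sqrt(7) ≈ 14.583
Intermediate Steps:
H(D, w) = 4 + w
F(Y, P) = 0 (F(Y, P) = (1/3)*0 = 0)
R(K) = sqrt(7) (R(K) = sqrt(0 + (4 + 3)) = sqrt(0 + 7) = sqrt(7))
(R(12) + 1)*4 = (sqrt(7) + 1)*4 = (1 + sqrt(7))*4 = 4 + 4*sqrt(7)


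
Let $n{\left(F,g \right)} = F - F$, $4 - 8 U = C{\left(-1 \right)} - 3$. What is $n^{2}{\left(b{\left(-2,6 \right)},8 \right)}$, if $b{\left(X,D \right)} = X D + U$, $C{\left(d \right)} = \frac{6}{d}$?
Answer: $0$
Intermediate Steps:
$U = \frac{13}{8}$ ($U = \frac{1}{2} - \frac{\frac{6}{-1} - 3}{8} = \frac{1}{2} - \frac{6 \left(-1\right) - 3}{8} = \frac{1}{2} - \frac{-6 - 3}{8} = \frac{1}{2} - - \frac{9}{8} = \frac{1}{2} + \frac{9}{8} = \frac{13}{8} \approx 1.625$)
$b{\left(X,D \right)} = \frac{13}{8} + D X$ ($b{\left(X,D \right)} = X D + \frac{13}{8} = D X + \frac{13}{8} = \frac{13}{8} + D X$)
$n{\left(F,g \right)} = 0$
$n^{2}{\left(b{\left(-2,6 \right)},8 \right)} = 0^{2} = 0$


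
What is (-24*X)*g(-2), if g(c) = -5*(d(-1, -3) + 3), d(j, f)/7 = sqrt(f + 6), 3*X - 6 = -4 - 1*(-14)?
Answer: 1920 + 4480*sqrt(3) ≈ 9679.6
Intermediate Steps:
X = 16/3 (X = 2 + (-4 - 1*(-14))/3 = 2 + (-4 + 14)/3 = 2 + (1/3)*10 = 2 + 10/3 = 16/3 ≈ 5.3333)
d(j, f) = 7*sqrt(6 + f) (d(j, f) = 7*sqrt(f + 6) = 7*sqrt(6 + f))
g(c) = -15 - 35*sqrt(3) (g(c) = -5*(7*sqrt(6 - 3) + 3) = -5*(7*sqrt(3) + 3) = -5*(3 + 7*sqrt(3)) = -15 - 35*sqrt(3))
(-24*X)*g(-2) = (-24*16/3)*(-15 - 35*sqrt(3)) = -128*(-15 - 35*sqrt(3)) = 1920 + 4480*sqrt(3)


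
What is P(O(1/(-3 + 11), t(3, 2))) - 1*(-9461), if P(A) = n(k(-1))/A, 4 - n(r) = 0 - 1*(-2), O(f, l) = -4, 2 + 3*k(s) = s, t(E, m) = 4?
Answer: 18921/2 ≈ 9460.5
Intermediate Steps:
k(s) = -⅔ + s/3
n(r) = 2 (n(r) = 4 - (0 - 1*(-2)) = 4 - (0 + 2) = 4 - 1*2 = 4 - 2 = 2)
P(A) = 2/A
P(O(1/(-3 + 11), t(3, 2))) - 1*(-9461) = 2/(-4) - 1*(-9461) = 2*(-¼) + 9461 = -½ + 9461 = 18921/2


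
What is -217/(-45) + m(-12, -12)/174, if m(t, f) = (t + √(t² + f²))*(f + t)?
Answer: 8453/1305 - 48*√2/29 ≈ 4.1366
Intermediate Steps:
m(t, f) = (f + t)*(t + √(f² + t²)) (m(t, f) = (t + √(f² + t²))*(f + t) = (f + t)*(t + √(f² + t²)))
-217/(-45) + m(-12, -12)/174 = -217/(-45) + ((-12)² - 12*(-12) - 12*√((-12)² + (-12)²) - 12*√((-12)² + (-12)²))/174 = -217*(-1/45) + (144 + 144 - 12*√(144 + 144) - 12*√(144 + 144))*(1/174) = 217/45 + (144 + 144 - 144*√2 - 144*√2)*(1/174) = 217/45 + (288 - 288*√2)*(1/174) = 217/45 + (48/29 - 48*√2/29) = 8453/1305 - 48*√2/29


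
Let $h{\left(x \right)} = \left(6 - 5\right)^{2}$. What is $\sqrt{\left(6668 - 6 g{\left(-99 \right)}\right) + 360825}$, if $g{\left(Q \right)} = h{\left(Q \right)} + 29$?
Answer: $\sqrt{367313} \approx 606.06$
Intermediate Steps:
$h{\left(x \right)} = 1$ ($h{\left(x \right)} = 1^{2} = 1$)
$g{\left(Q \right)} = 30$ ($g{\left(Q \right)} = 1 + 29 = 30$)
$\sqrt{\left(6668 - 6 g{\left(-99 \right)}\right) + 360825} = \sqrt{\left(6668 - 6 \cdot 30\right) + 360825} = \sqrt{\left(6668 - 180\right) + 360825} = \sqrt{6488 + 360825} = \sqrt{367313}$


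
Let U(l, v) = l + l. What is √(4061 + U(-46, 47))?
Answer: 63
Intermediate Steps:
U(l, v) = 2*l
√(4061 + U(-46, 47)) = √(4061 + 2*(-46)) = √(4061 - 92) = √3969 = 63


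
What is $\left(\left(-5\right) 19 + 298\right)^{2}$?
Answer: $41209$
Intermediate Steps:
$\left(\left(-5\right) 19 + 298\right)^{2} = \left(-95 + 298\right)^{2} = 203^{2} = 41209$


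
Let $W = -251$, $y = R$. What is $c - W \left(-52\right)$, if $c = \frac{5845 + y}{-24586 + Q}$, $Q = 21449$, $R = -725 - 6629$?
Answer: $- \frac{40942615}{3137} \approx -13052.0$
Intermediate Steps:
$R = -7354$
$y = -7354$
$c = \frac{1509}{3137}$ ($c = \frac{5845 - 7354}{-24586 + 21449} = - \frac{1509}{-3137} = \left(-1509\right) \left(- \frac{1}{3137}\right) = \frac{1509}{3137} \approx 0.48103$)
$c - W \left(-52\right) = \frac{1509}{3137} - \left(-251\right) \left(-52\right) = \frac{1509}{3137} - 13052 = - \frac{40942615}{3137}$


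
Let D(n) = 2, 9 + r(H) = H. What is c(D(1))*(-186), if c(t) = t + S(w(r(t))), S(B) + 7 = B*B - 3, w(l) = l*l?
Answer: -445098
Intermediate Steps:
r(H) = -9 + H
w(l) = l²
S(B) = -10 + B² (S(B) = -7 + (B*B - 3) = -7 + (B² - 3) = -7 + (-3 + B²) = -10 + B²)
c(t) = -10 + t + (-9 + t)⁴ (c(t) = t + (-10 + ((-9 + t)²)²) = t + (-10 + (-9 + t)⁴) = -10 + t + (-9 + t)⁴)
c(D(1))*(-186) = (-10 + 2 + (-9 + 2)⁴)*(-186) = (-10 + 2 + (-7)⁴)*(-186) = (-10 + 2 + 2401)*(-186) = 2393*(-186) = -445098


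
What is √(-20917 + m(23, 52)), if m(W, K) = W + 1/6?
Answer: I*√752178/6 ≈ 144.55*I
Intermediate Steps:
m(W, K) = ⅙ + W (m(W, K) = W + ⅙ = ⅙ + W)
√(-20917 + m(23, 52)) = √(-20917 + (⅙ + 23)) = √(-20917 + 139/6) = √(-125363/6) = I*√752178/6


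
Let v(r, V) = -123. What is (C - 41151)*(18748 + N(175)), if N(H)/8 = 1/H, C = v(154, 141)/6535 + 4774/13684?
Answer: -274395473912781174/355667375 ≈ -7.7149e+8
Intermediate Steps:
C = 1341589/4064770 (C = -123/6535 + 4774/13684 = -123*1/6535 + 4774*(1/13684) = -123/6535 + 217/622 = 1341589/4064770 ≈ 0.33005)
N(H) = 8/H
(C - 41151)*(18748 + N(175)) = (1341589/4064770 - 41151)*(18748 + 8/175) = -167268008681*(18748 + 8*(1/175))/4064770 = -167268008681*(18748 + 8/175)/4064770 = -167268008681/4064770*3280908/175 = -274395473912781174/355667375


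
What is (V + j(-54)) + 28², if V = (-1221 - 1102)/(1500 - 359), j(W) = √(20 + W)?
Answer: 892221/1141 + I*√34 ≈ 781.96 + 5.831*I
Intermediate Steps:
V = -2323/1141 ≈ -2.0359
(V + j(-54)) + 28² = (-2323/1141 + √(20 - 54)) + 28² = (-2323/1141 + √(-34)) + 784 = (-2323/1141 + I*√34) + 784 = 892221/1141 + I*√34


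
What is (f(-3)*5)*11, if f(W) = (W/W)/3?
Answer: 55/3 ≈ 18.333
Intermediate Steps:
f(W) = 1/3 (f(W) = 1*(1/3) = 1/3)
(f(-3)*5)*11 = ((1/3)*5)*11 = (5/3)*11 = 55/3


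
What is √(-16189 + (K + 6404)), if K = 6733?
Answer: 2*I*√763 ≈ 55.245*I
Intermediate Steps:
√(-16189 + (K + 6404)) = √(-16189 + (6733 + 6404)) = √(-16189 + 13137) = √(-3052) = 2*I*√763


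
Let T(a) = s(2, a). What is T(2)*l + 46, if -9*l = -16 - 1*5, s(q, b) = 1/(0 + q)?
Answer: 283/6 ≈ 47.167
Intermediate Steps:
s(q, b) = 1/q
l = 7/3 (l = -(-16 - 1*5)/9 = -(-16 - 5)/9 = -1/9*(-21) = 7/3 ≈ 2.3333)
T(a) = 1/2
T(2)*l + 46 = (1/2)*(7/3) + 46 = 7/6 + 46 = 283/6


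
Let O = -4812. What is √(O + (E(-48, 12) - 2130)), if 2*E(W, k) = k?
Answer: 34*I*√6 ≈ 83.283*I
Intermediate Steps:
E(W, k) = k/2
√(O + (E(-48, 12) - 2130)) = √(-4812 + ((½)*12 - 2130)) = √(-4812 + (6 - 2130)) = √(-4812 - 2124) = √(-6936) = 34*I*√6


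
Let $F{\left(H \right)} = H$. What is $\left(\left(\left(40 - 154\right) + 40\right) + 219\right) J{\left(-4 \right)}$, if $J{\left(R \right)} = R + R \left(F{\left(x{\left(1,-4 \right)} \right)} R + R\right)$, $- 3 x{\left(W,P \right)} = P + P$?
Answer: $\frac{23780}{3} \approx 7926.7$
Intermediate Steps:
$x{\left(W,P \right)} = - \frac{2 P}{3}$ ($x{\left(W,P \right)} = - \frac{P + P}{3} = - \frac{2 P}{3}$)
$J{\left(R \right)} = R + \frac{11 R^{2}}{3}$ ($J{\left(R \right)} = R + R \left(\left(- \frac{2}{3}\right) \left(-4\right) R + R\right) = R + R \left(\frac{8 R}{3} + R\right) = R + R \frac{11 R}{3} = R + \frac{11 R^{2}}{3}$)
$\left(\left(\left(40 - 154\right) + 40\right) + 219\right) J{\left(-4 \right)} = \left(\left(\left(40 - 154\right) + 40\right) + 219\right) \frac{1}{3} \left(-4\right) \left(3 + 11 \left(-4\right)\right) = \left(\left(-114 + 40\right) + 219\right) \frac{1}{3} \left(-4\right) \left(3 - 44\right) = \left(-74 + 219\right) \frac{1}{3} \left(-4\right) \left(-41\right) = 145 \cdot \frac{164}{3} = \frac{23780}{3}$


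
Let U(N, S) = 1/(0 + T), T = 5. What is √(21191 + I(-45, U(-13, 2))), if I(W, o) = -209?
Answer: √20982 ≈ 144.85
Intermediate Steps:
U(N, S) = ⅕ (U(N, S) = 1/(0 + 5) = 1/5 = ⅕)
√(21191 + I(-45, U(-13, 2))) = √(21191 - 209) = √20982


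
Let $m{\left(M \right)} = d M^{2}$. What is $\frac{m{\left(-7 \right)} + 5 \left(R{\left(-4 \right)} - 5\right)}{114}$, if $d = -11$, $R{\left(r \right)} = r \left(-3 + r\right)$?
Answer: $- \frac{212}{57} \approx -3.7193$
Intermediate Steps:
$m{\left(M \right)} = - 11 M^{2}$
$\frac{m{\left(-7 \right)} + 5 \left(R{\left(-4 \right)} - 5\right)}{114} = \frac{- 11 \left(-7\right)^{2} + 5 \left(- 4 \left(-3 - 4\right) - 5\right)}{114} = \frac{\left(-11\right) 49 + 5 \left(\left(-4\right) \left(-7\right) - 5\right)}{114} = \frac{-539 + 5 \left(28 - 5\right)}{114} = \frac{-539 + 5 \cdot 23}{114} = \frac{-539 + 115}{114} = \frac{1}{114} \left(-424\right) = - \frac{212}{57}$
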